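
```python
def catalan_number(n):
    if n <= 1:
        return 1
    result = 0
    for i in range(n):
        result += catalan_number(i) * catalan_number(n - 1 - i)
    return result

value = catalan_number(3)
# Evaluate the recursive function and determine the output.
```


catalan_number(3)
= sum of catalan_number(i) * catalan_number(3-1-i) for i in 0..2
First compute sub-values bottom-up:
  catalan_number(0) = 1, catalan_number(1) = 1
  catalan_number(2) = 1*1 + 1*1 = 2
Now catalan_number(3):
  catalan_number(0)*catalan_number(2) = 1*2 = 2
  catalan_number(1)*catalan_number(1) = 1*1 = 1
  catalan_number(2)*catalan_number(0) = 2*1 = 2
= 2 + 1 + 2
= 5


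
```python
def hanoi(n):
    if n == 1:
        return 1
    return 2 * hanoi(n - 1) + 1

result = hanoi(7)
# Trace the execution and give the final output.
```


hanoi(7)
= 2 * hanoi(6) + 1
= 2 * (2 * hanoi(5) + 1) + 1
= 2 * (2 * (2 * hanoi(4) + 1) + 1) + 1
= 2 * (2 * (2 * (2 * hanoi(3) + 1) + 1) + 1) + 1
= 2 * (2 * (2 * (2 * (2 * hanoi(2) + 1) + 1) + 1) + 1) + 1
= 2 * (2 * (2 * (2 * (2 * (2 * hanoi(1) + 1) + 1) + 1) + 1) + 1) + 1
Now compute bottom-up:
hanoi(1) = 1
hanoi(2) = 2 * 1 + 1 = 3
hanoi(3) = 2 * 3 + 1 = 7
hanoi(4) = 2 * 7 + 1 = 15
hanoi(5) = 2 * 15 + 1 = 31
hanoi(6) = 2 * 31 + 1 = 63
hanoi(7) = 2 * 63 + 1 = 127
= 127


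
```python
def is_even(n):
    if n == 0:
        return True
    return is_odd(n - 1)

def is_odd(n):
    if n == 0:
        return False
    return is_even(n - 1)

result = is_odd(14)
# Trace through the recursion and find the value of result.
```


is_odd(14)
= is_even(13)
= is_odd(12)
= is_even(11)
= is_odd(10)
= is_even(9)
= is_odd(8)
= is_even(7)
= is_odd(6)
= is_even(5)
= is_odd(4)
= is_even(3)
= is_odd(2)
= is_even(1)
= is_odd(0)
n == 0: return False
= False


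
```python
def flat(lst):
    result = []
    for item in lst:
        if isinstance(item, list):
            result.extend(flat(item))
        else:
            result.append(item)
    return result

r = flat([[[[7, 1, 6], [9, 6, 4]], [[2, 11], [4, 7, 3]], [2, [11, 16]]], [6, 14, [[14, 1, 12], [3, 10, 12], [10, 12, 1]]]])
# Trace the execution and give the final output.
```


flat([[[[7, 1, 6], [9, 6, 4]], [[2, 11], [4, 7, 3]], [2, [11, 16]]], [6, 14, [[14, 1, 12], [3, 10, 12], [10, 12, 1]]]])
Processing each element:
  [[[7, 1, 6], [9, 6, 4]], [[2, 11], [4, 7, 3]], [2, [11, 16]]] is a list -> flat recursively -> [7, 1, 6, 9, 6, 4, 2, 11, 4, 7, 3, 2, 11, 16]
  [6, 14, [[14, 1, 12], [3, 10, 12], [10, 12, 1]]] is a list -> flat recursively -> [6, 14, 14, 1, 12, 3, 10, 12, 10, 12, 1]
= [7, 1, 6, 9, 6, 4, 2, 11, 4, 7, 3, 2, 11, 16, 6, 14, 14, 1, 12, 3, 10, 12, 10, 12, 1]


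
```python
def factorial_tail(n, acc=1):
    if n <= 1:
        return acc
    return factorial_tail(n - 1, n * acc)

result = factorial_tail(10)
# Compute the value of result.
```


factorial_tail(10, 1)
= factorial_tail(9, 10 * 1) = factorial_tail(9, 10)
= factorial_tail(8, 9 * 10) = factorial_tail(8, 90)
= factorial_tail(7, 8 * 90) = factorial_tail(7, 720)
= factorial_tail(6, 7 * 720) = factorial_tail(6, 5040)
= factorial_tail(5, 6 * 5040) = factorial_tail(5, 30240)
= factorial_tail(4, 5 * 30240) = factorial_tail(4, 151200)
= factorial_tail(3, 4 * 151200) = factorial_tail(3, 604800)
= factorial_tail(2, 3 * 604800) = factorial_tail(2, 1814400)
= factorial_tail(1, 2 * 1814400) = factorial_tail(1, 3628800)
n <= 1, return acc = 3628800


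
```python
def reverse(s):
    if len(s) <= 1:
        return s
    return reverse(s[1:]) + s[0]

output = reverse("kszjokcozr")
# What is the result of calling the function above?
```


reverse("kszjokcozr")
= reverse("szjokcozr") + "k"
= reverse("zjokcozr") + "s" + "k"
= reverse("jokcozr") + "z" + "s" + "k"
= reverse("okcozr") + "j" + "z" + "s" + "k"
= reverse("kcozr") + "o" + "j" + "z" + "s" + "k"
= reverse("cozr") + "k" + "o" + "j" + "z" + "s" + "k"
= reverse("ozr") + "c" + "k" + "o" + "j" + "z" + "s" + "k"
= reverse("zr") + "o" + "c" + "k" + "o" + "j" + "z" + "s" + "k"
= reverse("r") + "z" + "o" + "c" + "k" + "o" + "j" + "z" + "s" + "k"
= "r" + "z" + "o" + "c" + "k" + "o" + "j" + "z" + "s" + "k"
= "rzockojzsk"


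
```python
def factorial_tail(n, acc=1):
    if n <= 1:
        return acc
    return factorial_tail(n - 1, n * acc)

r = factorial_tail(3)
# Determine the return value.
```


factorial_tail(3, 1)
= factorial_tail(2, 3 * 1) = factorial_tail(2, 3)
= factorial_tail(1, 2 * 3) = factorial_tail(1, 6)
n <= 1, return acc = 6


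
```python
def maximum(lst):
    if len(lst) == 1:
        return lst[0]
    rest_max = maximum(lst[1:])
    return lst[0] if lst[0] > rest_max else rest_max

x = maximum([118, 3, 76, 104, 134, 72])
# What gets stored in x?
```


maximum([118, 3, 76, 104, 134, 72])
= compare 118 with maximum([3, 76, 104, 134, 72])
= compare 3 with maximum([76, 104, 134, 72])
= compare 76 with maximum([104, 134, 72])
= compare 104 with maximum([134, 72])
= compare 134 with maximum([72])
Base: maximum([72]) = 72
compare 134 with 72: max = 134
compare 104 with 134: max = 134
compare 76 with 134: max = 134
compare 3 with 134: max = 134
compare 118 with 134: max = 134
= 134


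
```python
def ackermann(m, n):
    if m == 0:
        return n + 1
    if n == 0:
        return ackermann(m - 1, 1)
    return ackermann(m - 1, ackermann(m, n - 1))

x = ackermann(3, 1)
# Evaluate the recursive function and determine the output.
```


ackermann(3, 1)
= ackermann(2, ackermann(3, 0))
First compute ackermann(3, 0) = 5
= ackermann(2, 5)
= 13


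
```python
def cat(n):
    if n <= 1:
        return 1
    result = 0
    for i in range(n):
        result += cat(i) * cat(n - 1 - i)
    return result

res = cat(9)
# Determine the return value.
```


cat(9)
= sum of cat(i) * cat(9-1-i) for i in 0..8
First compute sub-values bottom-up:
  cat(0) = 1, cat(1) = 1
  cat(2) = 1*1 + 1*1 = 2
  cat(3) = 1*2 + 1*1 + 2*1 = 5
  cat(4) = 1*5 + 1*2 + 2*1 + 5*1 = 14
  cat(5) = 1*14 + 1*5 + 2*2 + 5*1 + 14*1 = 42
  cat(6) = 1*42 + 1*14 + 2*5 + 5*2 + 14*1 + 42*1 = 132
  cat(7) = 1*132 + 1*42 + 2*14 + 5*5 + 14*2 + 42*1 + 132*1 = 429
  cat(8) = 1*429 + 1*132 + 2*42 + 5*14 + 14*5 + 42*2 + 132*1 + 429*1 = 1430
Now cat(9):
  cat(0)*cat(8) = 1*1430 = 1430
  cat(1)*cat(7) = 1*429 = 429
  cat(2)*cat(6) = 2*132 = 264
  cat(3)*cat(5) = 5*42 = 210
  cat(4)*cat(4) = 14*14 = 196
  cat(5)*cat(3) = 42*5 = 210
  cat(6)*cat(2) = 132*2 = 264
  cat(7)*cat(1) = 429*1 = 429
  cat(8)*cat(0) = 1430*1 = 1430
= 1430 + 429 + 264 + 210 + 196 + 210 + 264 + 429 + 1430
= 4862


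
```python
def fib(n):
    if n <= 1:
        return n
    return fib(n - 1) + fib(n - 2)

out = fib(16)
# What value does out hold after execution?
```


fib(16)
= fib(15) + fib(14)
= (fib(14) + fib(13)) + fib(14)
Computing bottom-up: fib(0)=0, fib(1)=1, fib(2)=1, fib(3)=2, fib(4)=3, fib(5)=5, fib(6)=8, fib(7)=13, fib(8)=21, fib(9)=34, fib(10)=55, fib(11)=89, fib(12)=144, fib(13)=233, fib(14)=377, fib(15)=610, fib(16)=987
= 987


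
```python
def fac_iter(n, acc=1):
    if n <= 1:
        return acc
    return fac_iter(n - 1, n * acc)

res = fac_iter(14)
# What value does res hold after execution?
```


fac_iter(14, 1)
= fac_iter(13, 14 * 1) = fac_iter(13, 14)
= fac_iter(12, 13 * 14) = fac_iter(12, 182)
= fac_iter(11, 12 * 182) = fac_iter(11, 2184)
= fac_iter(10, 11 * 2184) = fac_iter(10, 24024)
= fac_iter(9, 10 * 24024) = fac_iter(9, 240240)
= fac_iter(8, 9 * 240240) = fac_iter(8, 2162160)
= fac_iter(7, 8 * 2162160) = fac_iter(7, 17297280)
= fac_iter(6, 7 * 17297280) = fac_iter(6, 121080960)
= fac_iter(5, 6 * 121080960) = fac_iter(5, 726485760)
= fac_iter(4, 5 * 726485760) = fac_iter(4, 3632428800)
= fac_iter(3, 4 * 3632428800) = fac_iter(3, 14529715200)
= fac_iter(2, 3 * 14529715200) = fac_iter(2, 43589145600)
= fac_iter(1, 2 * 43589145600) = fac_iter(1, 87178291200)
n <= 1, return acc = 87178291200


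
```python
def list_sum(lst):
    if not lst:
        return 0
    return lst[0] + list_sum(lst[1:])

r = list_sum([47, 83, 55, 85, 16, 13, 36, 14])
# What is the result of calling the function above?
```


list_sum([47, 83, 55, 85, 16, 13, 36, 14])
= 47 + list_sum([83, 55, 85, 16, 13, 36, 14])
= 47 + 83 + list_sum([55, 85, 16, 13, 36, 14])
= 47 + 83 + 55 + list_sum([85, 16, 13, 36, 14])
= 47 + 83 + 55 + 85 + list_sum([16, 13, 36, 14])
= 47 + 83 + 55 + 85 + 16 + list_sum([13, 36, 14])
= 47 + 83 + 55 + 85 + 16 + 13 + list_sum([36, 14])
= 47 + 83 + 55 + 85 + 16 + 13 + 36 + list_sum([14])
= 47 + 83 + 55 + 85 + 16 + 13 + 36 + 14 + list_sum([])
= 47 + 83 + 55 + 85 + 16 + 13 + 36 + 14 + 0
= 349


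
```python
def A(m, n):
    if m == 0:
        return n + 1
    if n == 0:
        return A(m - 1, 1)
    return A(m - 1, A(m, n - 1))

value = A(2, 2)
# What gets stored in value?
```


A(2, 2)
= A(1, A(2, 1))
First compute A(2, 1) = 5
= A(1, 5)
= 7


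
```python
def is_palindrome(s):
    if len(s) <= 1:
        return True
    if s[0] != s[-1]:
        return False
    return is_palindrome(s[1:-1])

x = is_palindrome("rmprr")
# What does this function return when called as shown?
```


is_palindrome("rmprr")
"rmprr": s[0]='r' == s[-1]='r' -> is_palindrome("mpr")
"mpr": s[0]='m' != s[-1]='r' -> False
= False


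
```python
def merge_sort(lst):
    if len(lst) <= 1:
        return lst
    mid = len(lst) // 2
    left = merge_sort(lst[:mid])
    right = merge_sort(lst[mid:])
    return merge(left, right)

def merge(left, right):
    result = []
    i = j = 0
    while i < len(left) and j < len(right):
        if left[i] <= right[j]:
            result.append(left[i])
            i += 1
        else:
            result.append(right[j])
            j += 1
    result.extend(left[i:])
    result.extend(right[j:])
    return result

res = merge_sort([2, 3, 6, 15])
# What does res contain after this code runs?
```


merge_sort([2, 3, 6, 15])
Split into [2, 3] and [6, 15]
Left sorted: [2, 3]
Right sorted: [6, 15]
Merge [2, 3] and [6, 15]
= [2, 3, 6, 15]


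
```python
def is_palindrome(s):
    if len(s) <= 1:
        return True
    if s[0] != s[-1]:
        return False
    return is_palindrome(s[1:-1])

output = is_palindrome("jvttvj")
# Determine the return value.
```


is_palindrome("jvttvj")
"jvttvj": s[0]='j' == s[-1]='j' -> is_palindrome("vttv")
"vttv": s[0]='v' == s[-1]='v' -> is_palindrome("tt")
"tt": s[0]='t' == s[-1]='t' -> is_palindrome("")
"": len <= 1 -> True
= True


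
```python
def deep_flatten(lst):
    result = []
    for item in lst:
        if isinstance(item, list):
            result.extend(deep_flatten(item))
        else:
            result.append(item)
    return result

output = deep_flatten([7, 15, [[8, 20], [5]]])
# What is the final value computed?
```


deep_flatten([7, 15, [[8, 20], [5]]])
Processing each element:
  7 is not a list -> append 7
  15 is not a list -> append 15
  [[8, 20], [5]] is a list -> deep_flatten recursively -> [8, 20, 5]
= [7, 15, 8, 20, 5]


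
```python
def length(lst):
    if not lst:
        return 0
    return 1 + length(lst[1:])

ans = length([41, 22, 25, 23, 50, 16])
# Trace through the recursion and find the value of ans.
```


length([41, 22, 25, 23, 50, 16])
= 1 + length([22, 25, 23, 50, 16])
= 1 + 1 + length([25, 23, 50, 16])
= 1 + 1 + 1 + length([23, 50, 16])
= 1 + 1 + 1 + 1 + length([50, 16])
= 1 + 1 + 1 + 1 + 1 + length([16])
= 1 + 1 + 1 + 1 + 1 + 1 + length([])
= 1 + 1 + 1 + 1 + 1 + 1 + 0
= 6


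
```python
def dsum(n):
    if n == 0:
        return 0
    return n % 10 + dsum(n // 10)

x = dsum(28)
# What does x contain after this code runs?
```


dsum(28)
= 8 + dsum(2)
= 8 + 2 + dsum(0)
= 8 + 2 + 0
= 10


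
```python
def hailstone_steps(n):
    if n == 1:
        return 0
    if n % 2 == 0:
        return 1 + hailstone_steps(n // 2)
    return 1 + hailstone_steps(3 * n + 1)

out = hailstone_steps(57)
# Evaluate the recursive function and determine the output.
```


hailstone_steps(57)
57 is odd -> 3*57+1 = 172 -> hailstone_steps(172)
172 is even -> hailstone_steps(86)
86 is even -> hailstone_steps(43)
43 is odd -> 3*43+1 = 130 -> hailstone_steps(130)
130 is even -> hailstone_steps(65)
65 is odd -> 3*65+1 = 196 -> hailstone_steps(196)
196 is even -> hailstone_steps(98)
98 is even -> hailstone_steps(49)
49 is odd -> 3*49+1 = 148 -> hailstone_steps(148)
148 is even -> hailstone_steps(74)
74 is even -> hailstone_steps(37)
37 is odd -> 3*37+1 = 112 -> hailstone_steps(112)
112 is even -> hailstone_steps(56)
56 is even -> hailstone_steps(28)
28 is even -> hailstone_steps(14)
14 is even -> hailstone_steps(7)
7 is odd -> 3*7+1 = 22 -> hailstone_steps(22)
22 is even -> hailstone_steps(11)
11 is odd -> 3*11+1 = 34 -> hailstone_steps(34)
34 is even -> hailstone_steps(17)
17 is odd -> 3*17+1 = 52 -> hailstone_steps(52)
52 is even -> hailstone_steps(26)
26 is even -> hailstone_steps(13)
13 is odd -> 3*13+1 = 40 -> hailstone_steps(40)
40 is even -> hailstone_steps(20)
20 is even -> hailstone_steps(10)
10 is even -> hailstone_steps(5)
5 is odd -> 3*5+1 = 16 -> hailstone_steps(16)
16 is even -> hailstone_steps(8)
8 is even -> hailstone_steps(4)
4 is even -> hailstone_steps(2)
2 is even -> hailstone_steps(1)
Reached 1 after 32 steps
= 32


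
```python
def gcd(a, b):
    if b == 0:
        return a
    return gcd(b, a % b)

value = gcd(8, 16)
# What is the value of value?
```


gcd(8, 16)
= gcd(16, 8 % 16) = gcd(16, 8)
= gcd(8, 16 % 8) = gcd(8, 0)
b == 0, return a = 8


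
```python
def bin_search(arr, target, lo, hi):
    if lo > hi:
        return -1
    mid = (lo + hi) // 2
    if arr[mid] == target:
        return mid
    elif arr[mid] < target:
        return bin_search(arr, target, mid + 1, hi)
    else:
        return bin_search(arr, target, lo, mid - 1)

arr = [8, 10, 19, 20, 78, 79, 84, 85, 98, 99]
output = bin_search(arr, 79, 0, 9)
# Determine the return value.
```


bin_search(arr, 79, 0, 9)
lo=0, hi=9, mid=4, arr[mid]=78
78 < 79, search right half
lo=5, hi=9, mid=7, arr[mid]=85
85 > 79, search left half
lo=5, hi=6, mid=5, arr[mid]=79
arr[5] == 79, found at index 5
= 5


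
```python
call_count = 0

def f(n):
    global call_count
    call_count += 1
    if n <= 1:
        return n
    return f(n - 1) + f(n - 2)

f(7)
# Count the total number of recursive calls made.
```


f(7) calls f(6) and f(5); each non-base call branches into two more.
Let C(k) = total number of calls made by f(k), including the call to f(k) itself.
Base cases: C(0) = 1, C(1) = 1
Recurrence: C(k) = 1 + C(k-1) + C(k-2)
  C(2) = 1 + C(1) + C(0) = 1 + 1 + 1 = 3
  C(3) = 1 + C(2) + C(1) = 1 + 3 + 1 = 5
  C(4) = 1 + C(3) + C(2) = 1 + 5 + 3 = 9
  C(5) = 1 + C(4) + C(3) = 1 + 9 + 5 = 15
  C(6) = 1 + C(5) + C(4) = 1 + 15 + 9 = 25
  C(7) = 1 + C(6) + C(5) = 1 + 25 + 15 = 41
Total calls = C(7) = 41


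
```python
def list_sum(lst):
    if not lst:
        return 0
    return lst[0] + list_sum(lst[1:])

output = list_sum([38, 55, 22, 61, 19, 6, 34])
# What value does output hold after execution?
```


list_sum([38, 55, 22, 61, 19, 6, 34])
= 38 + list_sum([55, 22, 61, 19, 6, 34])
= 38 + 55 + list_sum([22, 61, 19, 6, 34])
= 38 + 55 + 22 + list_sum([61, 19, 6, 34])
= 38 + 55 + 22 + 61 + list_sum([19, 6, 34])
= 38 + 55 + 22 + 61 + 19 + list_sum([6, 34])
= 38 + 55 + 22 + 61 + 19 + 6 + list_sum([34])
= 38 + 55 + 22 + 61 + 19 + 6 + 34 + list_sum([])
= 38 + 55 + 22 + 61 + 19 + 6 + 34 + 0
= 235


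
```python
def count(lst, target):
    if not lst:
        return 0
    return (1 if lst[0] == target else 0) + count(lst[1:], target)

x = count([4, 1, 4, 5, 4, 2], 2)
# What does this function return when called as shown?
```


count([4, 1, 4, 5, 4, 2], 2)
lst[0]=4 != 2: 0 + count([1, 4, 5, 4, 2], 2)
lst[0]=1 != 2: 0 + count([4, 5, 4, 2], 2)
lst[0]=4 != 2: 0 + count([5, 4, 2], 2)
lst[0]=5 != 2: 0 + count([4, 2], 2)
lst[0]=4 != 2: 0 + count([2], 2)
lst[0]=2 == 2: 1 + count([], 2)
= 1


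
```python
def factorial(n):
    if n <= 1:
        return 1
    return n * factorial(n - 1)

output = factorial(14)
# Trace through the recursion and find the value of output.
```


factorial(14)
= 14 * factorial(13)
= 14 * 13 * factorial(12)
= 14 * 13 * 12 * factorial(11)
= 14 * 13 * 12 * 11 * factorial(10)
= 14 * 13 * 12 * 11 * 10 * factorial(9)
= 14 * 13 * 12 * 11 * 10 * 9 * factorial(8)
= 14 * 13 * 12 * 11 * 10 * 9 * 8 * factorial(7)
= 14 * 13 * 12 * 11 * 10 * 9 * 8 * 7 * factorial(6)
= 14 * 13 * 12 * 11 * 10 * 9 * 8 * 7 * 6 * factorial(5)
= 14 * 13 * 12 * 11 * 10 * 9 * 8 * 7 * 6 * 5 * factorial(4)
= 14 * 13 * 12 * 11 * 10 * 9 * 8 * 7 * 6 * 5 * 4 * factorial(3)
= 14 * 13 * 12 * 11 * 10 * 9 * 8 * 7 * 6 * 5 * 4 * 3 * factorial(2)
= 14 * 13 * 12 * 11 * 10 * 9 * 8 * 7 * 6 * 5 * 4 * 3 * 2 * factorial(1)
= 14 * 13 * 12 * 11 * 10 * 9 * 8 * 7 * 6 * 5 * 4 * 3 * 2 * 1
= 87178291200


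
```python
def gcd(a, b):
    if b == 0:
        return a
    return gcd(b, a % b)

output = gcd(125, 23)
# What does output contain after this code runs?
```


gcd(125, 23)
= gcd(23, 125 % 23) = gcd(23, 10)
= gcd(10, 23 % 10) = gcd(10, 3)
= gcd(3, 10 % 3) = gcd(3, 1)
= gcd(1, 3 % 1) = gcd(1, 0)
b == 0, return a = 1


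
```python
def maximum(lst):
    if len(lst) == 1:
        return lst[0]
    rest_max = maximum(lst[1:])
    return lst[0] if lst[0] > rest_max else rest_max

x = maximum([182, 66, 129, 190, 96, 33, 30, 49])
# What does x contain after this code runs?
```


maximum([182, 66, 129, 190, 96, 33, 30, 49])
= compare 182 with maximum([66, 129, 190, 96, 33, 30, 49])
= compare 66 with maximum([129, 190, 96, 33, 30, 49])
= compare 129 with maximum([190, 96, 33, 30, 49])
= compare 190 with maximum([96, 33, 30, 49])
= compare 96 with maximum([33, 30, 49])
= compare 33 with maximum([30, 49])
= compare 30 with maximum([49])
Base: maximum([49]) = 49
compare 30 with 49: max = 49
compare 33 with 49: max = 49
compare 96 with 49: max = 96
compare 190 with 96: max = 190
compare 129 with 190: max = 190
compare 66 with 190: max = 190
compare 182 with 190: max = 190
= 190


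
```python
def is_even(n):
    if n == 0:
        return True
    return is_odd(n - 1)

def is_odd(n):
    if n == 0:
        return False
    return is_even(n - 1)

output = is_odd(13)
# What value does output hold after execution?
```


is_odd(13)
= is_even(12)
= is_odd(11)
= is_even(10)
= is_odd(9)
= is_even(8)
= is_odd(7)
= is_even(6)
= is_odd(5)
= is_even(4)
= is_odd(3)
= is_even(2)
= is_odd(1)
= is_even(0)
n == 0: return True
= True


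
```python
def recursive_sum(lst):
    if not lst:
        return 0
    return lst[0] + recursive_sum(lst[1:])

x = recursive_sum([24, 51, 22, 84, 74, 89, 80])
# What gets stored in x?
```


recursive_sum([24, 51, 22, 84, 74, 89, 80])
= 24 + recursive_sum([51, 22, 84, 74, 89, 80])
= 24 + 51 + recursive_sum([22, 84, 74, 89, 80])
= 24 + 51 + 22 + recursive_sum([84, 74, 89, 80])
= 24 + 51 + 22 + 84 + recursive_sum([74, 89, 80])
= 24 + 51 + 22 + 84 + 74 + recursive_sum([89, 80])
= 24 + 51 + 22 + 84 + 74 + 89 + recursive_sum([80])
= 24 + 51 + 22 + 84 + 74 + 89 + 80 + recursive_sum([])
= 24 + 51 + 22 + 84 + 74 + 89 + 80 + 0
= 424


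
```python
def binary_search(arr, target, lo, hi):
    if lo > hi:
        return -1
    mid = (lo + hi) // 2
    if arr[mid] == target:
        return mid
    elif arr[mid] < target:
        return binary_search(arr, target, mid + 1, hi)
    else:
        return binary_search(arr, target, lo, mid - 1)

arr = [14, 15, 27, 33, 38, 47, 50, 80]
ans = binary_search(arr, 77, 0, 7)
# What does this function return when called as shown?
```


binary_search(arr, 77, 0, 7)
lo=0, hi=7, mid=3, arr[mid]=33
33 < 77, search right half
lo=4, hi=7, mid=5, arr[mid]=47
47 < 77, search right half
lo=6, hi=7, mid=6, arr[mid]=50
50 < 77, search right half
lo=7, hi=7, mid=7, arr[mid]=80
80 > 77, search left half
lo > hi, target not found, return -1
= -1


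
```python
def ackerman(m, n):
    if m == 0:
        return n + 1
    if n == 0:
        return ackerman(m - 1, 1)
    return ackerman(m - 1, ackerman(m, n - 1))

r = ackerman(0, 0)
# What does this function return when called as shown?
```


ackerman(0, 0)
m == 0: return 0 + 1 = 1
= 1


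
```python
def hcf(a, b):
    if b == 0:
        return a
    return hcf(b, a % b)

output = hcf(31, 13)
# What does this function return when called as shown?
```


hcf(31, 13)
= hcf(13, 31 % 13) = hcf(13, 5)
= hcf(5, 13 % 5) = hcf(5, 3)
= hcf(3, 5 % 3) = hcf(3, 2)
= hcf(2, 3 % 2) = hcf(2, 1)
= hcf(1, 2 % 1) = hcf(1, 0)
b == 0, return a = 1


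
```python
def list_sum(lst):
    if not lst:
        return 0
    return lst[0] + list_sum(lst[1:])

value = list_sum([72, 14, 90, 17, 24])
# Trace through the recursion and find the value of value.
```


list_sum([72, 14, 90, 17, 24])
= 72 + list_sum([14, 90, 17, 24])
= 72 + 14 + list_sum([90, 17, 24])
= 72 + 14 + 90 + list_sum([17, 24])
= 72 + 14 + 90 + 17 + list_sum([24])
= 72 + 14 + 90 + 17 + 24 + list_sum([])
= 72 + 14 + 90 + 17 + 24 + 0
= 217


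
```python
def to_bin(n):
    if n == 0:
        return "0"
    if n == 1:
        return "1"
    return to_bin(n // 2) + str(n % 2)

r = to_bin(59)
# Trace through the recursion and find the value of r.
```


to_bin(59)
= to_bin(29) + "1"
= to_bin(14) + "1" + "1"
= to_bin(7) + "0" + "1" + "1"
= to_bin(3) + "1" + "0" + "1" + "1"
= to_bin(1) + "1" + "1" + "0" + "1" + "1"
= "1" + "1" + "1" + "0" + "1" + "1"
= "111011"


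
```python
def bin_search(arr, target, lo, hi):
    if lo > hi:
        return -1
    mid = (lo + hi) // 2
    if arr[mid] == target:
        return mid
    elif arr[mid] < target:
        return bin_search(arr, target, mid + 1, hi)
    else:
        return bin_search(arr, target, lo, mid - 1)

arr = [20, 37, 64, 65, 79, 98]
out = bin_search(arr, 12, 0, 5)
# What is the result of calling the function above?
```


bin_search(arr, 12, 0, 5)
lo=0, hi=5, mid=2, arr[mid]=64
64 > 12, search left half
lo=0, hi=1, mid=0, arr[mid]=20
20 > 12, search left half
lo > hi, target not found, return -1
= -1


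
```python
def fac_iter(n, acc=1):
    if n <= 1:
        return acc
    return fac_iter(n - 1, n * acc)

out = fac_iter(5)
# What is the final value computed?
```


fac_iter(5, 1)
= fac_iter(4, 5 * 1) = fac_iter(4, 5)
= fac_iter(3, 4 * 5) = fac_iter(3, 20)
= fac_iter(2, 3 * 20) = fac_iter(2, 60)
= fac_iter(1, 2 * 60) = fac_iter(1, 120)
n <= 1, return acc = 120


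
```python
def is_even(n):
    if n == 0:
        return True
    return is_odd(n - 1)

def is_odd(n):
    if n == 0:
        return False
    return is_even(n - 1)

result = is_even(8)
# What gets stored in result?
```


is_even(8)
= is_odd(7)
= is_even(6)
= is_odd(5)
= is_even(4)
= is_odd(3)
= is_even(2)
= is_odd(1)
= is_even(0)
n == 0: return True
= True


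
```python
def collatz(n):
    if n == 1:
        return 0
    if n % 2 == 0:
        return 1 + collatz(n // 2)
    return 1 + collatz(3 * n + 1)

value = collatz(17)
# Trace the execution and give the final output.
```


collatz(17)
17 is odd -> 3*17+1 = 52 -> collatz(52)
52 is even -> collatz(26)
26 is even -> collatz(13)
13 is odd -> 3*13+1 = 40 -> collatz(40)
40 is even -> collatz(20)
20 is even -> collatz(10)
10 is even -> collatz(5)
5 is odd -> 3*5+1 = 16 -> collatz(16)
16 is even -> collatz(8)
8 is even -> collatz(4)
4 is even -> collatz(2)
2 is even -> collatz(1)
Reached 1 after 12 steps
= 12


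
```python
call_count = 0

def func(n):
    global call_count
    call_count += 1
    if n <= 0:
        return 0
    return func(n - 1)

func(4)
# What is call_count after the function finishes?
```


func(4) calls func(3) calls ... calls func(0)
Total calls: 4 + 1 (for base case) = 5


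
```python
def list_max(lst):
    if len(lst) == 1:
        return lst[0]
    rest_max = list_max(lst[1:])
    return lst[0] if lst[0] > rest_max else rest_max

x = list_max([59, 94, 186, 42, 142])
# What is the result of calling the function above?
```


list_max([59, 94, 186, 42, 142])
= compare 59 with list_max([94, 186, 42, 142])
= compare 94 with list_max([186, 42, 142])
= compare 186 with list_max([42, 142])
= compare 42 with list_max([142])
Base: list_max([142]) = 142
compare 42 with 142: max = 142
compare 186 with 142: max = 186
compare 94 with 186: max = 186
compare 59 with 186: max = 186
= 186


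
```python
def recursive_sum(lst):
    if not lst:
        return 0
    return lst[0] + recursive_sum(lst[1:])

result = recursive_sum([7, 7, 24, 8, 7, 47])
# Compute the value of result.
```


recursive_sum([7, 7, 24, 8, 7, 47])
= 7 + recursive_sum([7, 24, 8, 7, 47])
= 7 + 7 + recursive_sum([24, 8, 7, 47])
= 7 + 7 + 24 + recursive_sum([8, 7, 47])
= 7 + 7 + 24 + 8 + recursive_sum([7, 47])
= 7 + 7 + 24 + 8 + 7 + recursive_sum([47])
= 7 + 7 + 24 + 8 + 7 + 47 + recursive_sum([])
= 7 + 7 + 24 + 8 + 7 + 47 + 0
= 100


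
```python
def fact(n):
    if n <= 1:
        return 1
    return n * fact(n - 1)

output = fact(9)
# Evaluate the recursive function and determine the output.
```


fact(9)
= 9 * fact(8)
= 9 * 8 * fact(7)
= 9 * 8 * 7 * fact(6)
= 9 * 8 * 7 * 6 * fact(5)
= 9 * 8 * 7 * 6 * 5 * fact(4)
= 9 * 8 * 7 * 6 * 5 * 4 * fact(3)
= 9 * 8 * 7 * 6 * 5 * 4 * 3 * fact(2)
= 9 * 8 * 7 * 6 * 5 * 4 * 3 * 2 * fact(1)
= 9 * 8 * 7 * 6 * 5 * 4 * 3 * 2 * 1
= 362880


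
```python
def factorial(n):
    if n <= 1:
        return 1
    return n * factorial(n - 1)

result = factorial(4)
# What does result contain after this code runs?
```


factorial(4)
= 4 * factorial(3)
= 4 * 3 * factorial(2)
= 4 * 3 * 2 * factorial(1)
= 4 * 3 * 2 * 1
= 24


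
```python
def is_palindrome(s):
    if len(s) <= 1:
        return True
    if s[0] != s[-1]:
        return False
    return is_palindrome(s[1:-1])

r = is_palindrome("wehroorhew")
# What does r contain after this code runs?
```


is_palindrome("wehroorhew")
"wehroorhew": s[0]='w' == s[-1]='w' -> is_palindrome("ehroorhe")
"ehroorhe": s[0]='e' == s[-1]='e' -> is_palindrome("hroorh")
"hroorh": s[0]='h' == s[-1]='h' -> is_palindrome("roor")
"roor": s[0]='r' == s[-1]='r' -> is_palindrome("oo")
"oo": s[0]='o' == s[-1]='o' -> is_palindrome("")
"": len <= 1 -> True
= True


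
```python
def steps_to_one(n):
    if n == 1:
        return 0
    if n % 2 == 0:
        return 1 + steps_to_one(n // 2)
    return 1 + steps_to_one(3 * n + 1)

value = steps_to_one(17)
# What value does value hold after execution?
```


steps_to_one(17)
17 is odd -> 3*17+1 = 52 -> steps_to_one(52)
52 is even -> steps_to_one(26)
26 is even -> steps_to_one(13)
13 is odd -> 3*13+1 = 40 -> steps_to_one(40)
40 is even -> steps_to_one(20)
20 is even -> steps_to_one(10)
10 is even -> steps_to_one(5)
5 is odd -> 3*5+1 = 16 -> steps_to_one(16)
16 is even -> steps_to_one(8)
8 is even -> steps_to_one(4)
4 is even -> steps_to_one(2)
2 is even -> steps_to_one(1)
Reached 1 after 12 steps
= 12


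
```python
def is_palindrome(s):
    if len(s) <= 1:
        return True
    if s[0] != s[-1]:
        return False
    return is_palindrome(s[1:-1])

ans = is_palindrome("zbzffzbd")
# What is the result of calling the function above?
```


is_palindrome("zbzffzbd")
"zbzffzbd": s[0]='z' != s[-1]='d' -> False
= False


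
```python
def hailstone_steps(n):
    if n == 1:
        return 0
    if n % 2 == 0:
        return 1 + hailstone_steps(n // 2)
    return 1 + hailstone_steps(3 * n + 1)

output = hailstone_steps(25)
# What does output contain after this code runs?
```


hailstone_steps(25)
25 is odd -> 3*25+1 = 76 -> hailstone_steps(76)
76 is even -> hailstone_steps(38)
38 is even -> hailstone_steps(19)
19 is odd -> 3*19+1 = 58 -> hailstone_steps(58)
58 is even -> hailstone_steps(29)
29 is odd -> 3*29+1 = 88 -> hailstone_steps(88)
88 is even -> hailstone_steps(44)
44 is even -> hailstone_steps(22)
22 is even -> hailstone_steps(11)
11 is odd -> 3*11+1 = 34 -> hailstone_steps(34)
34 is even -> hailstone_steps(17)
17 is odd -> 3*17+1 = 52 -> hailstone_steps(52)
52 is even -> hailstone_steps(26)
26 is even -> hailstone_steps(13)
13 is odd -> 3*13+1 = 40 -> hailstone_steps(40)
40 is even -> hailstone_steps(20)
20 is even -> hailstone_steps(10)
10 is even -> hailstone_steps(5)
5 is odd -> 3*5+1 = 16 -> hailstone_steps(16)
16 is even -> hailstone_steps(8)
8 is even -> hailstone_steps(4)
4 is even -> hailstone_steps(2)
2 is even -> hailstone_steps(1)
Reached 1 after 23 steps
= 23


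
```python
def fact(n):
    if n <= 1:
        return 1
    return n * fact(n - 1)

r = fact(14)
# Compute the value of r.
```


fact(14)
= 14 * fact(13)
= 14 * 13 * fact(12)
= 14 * 13 * 12 * fact(11)
= 14 * 13 * 12 * 11 * fact(10)
= 14 * 13 * 12 * 11 * 10 * fact(9)
= 14 * 13 * 12 * 11 * 10 * 9 * fact(8)
= 14 * 13 * 12 * 11 * 10 * 9 * 8 * fact(7)
= 14 * 13 * 12 * 11 * 10 * 9 * 8 * 7 * fact(6)
= 14 * 13 * 12 * 11 * 10 * 9 * 8 * 7 * 6 * fact(5)
= 14 * 13 * 12 * 11 * 10 * 9 * 8 * 7 * 6 * 5 * fact(4)
= 14 * 13 * 12 * 11 * 10 * 9 * 8 * 7 * 6 * 5 * 4 * fact(3)
= 14 * 13 * 12 * 11 * 10 * 9 * 8 * 7 * 6 * 5 * 4 * 3 * fact(2)
= 14 * 13 * 12 * 11 * 10 * 9 * 8 * 7 * 6 * 5 * 4 * 3 * 2 * fact(1)
= 14 * 13 * 12 * 11 * 10 * 9 * 8 * 7 * 6 * 5 * 4 * 3 * 2 * 1
= 87178291200


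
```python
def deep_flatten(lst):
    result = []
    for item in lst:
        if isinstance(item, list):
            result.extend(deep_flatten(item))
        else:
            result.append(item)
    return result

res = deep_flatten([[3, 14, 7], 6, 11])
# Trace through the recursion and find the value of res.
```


deep_flatten([[3, 14, 7], 6, 11])
Processing each element:
  [3, 14, 7] is a list -> deep_flatten recursively -> [3, 14, 7]
  6 is not a list -> append 6
  11 is not a list -> append 11
= [3, 14, 7, 6, 11]


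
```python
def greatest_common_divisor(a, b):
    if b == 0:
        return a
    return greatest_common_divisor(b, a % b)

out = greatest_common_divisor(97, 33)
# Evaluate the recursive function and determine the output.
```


greatest_common_divisor(97, 33)
= greatest_common_divisor(33, 97 % 33) = greatest_common_divisor(33, 31)
= greatest_common_divisor(31, 33 % 31) = greatest_common_divisor(31, 2)
= greatest_common_divisor(2, 31 % 2) = greatest_common_divisor(2, 1)
= greatest_common_divisor(1, 2 % 1) = greatest_common_divisor(1, 0)
b == 0, return a = 1


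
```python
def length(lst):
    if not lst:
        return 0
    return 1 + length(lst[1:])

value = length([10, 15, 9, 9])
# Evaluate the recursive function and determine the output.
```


length([10, 15, 9, 9])
= 1 + length([15, 9, 9])
= 1 + 1 + length([9, 9])
= 1 + 1 + 1 + length([9])
= 1 + 1 + 1 + 1 + length([])
= 1 + 1 + 1 + 1 + 0
= 4


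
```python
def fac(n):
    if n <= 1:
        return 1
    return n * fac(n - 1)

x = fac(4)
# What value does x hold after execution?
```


fac(4)
= 4 * fac(3)
= 4 * 3 * fac(2)
= 4 * 3 * 2 * fac(1)
= 4 * 3 * 2 * 1
= 24


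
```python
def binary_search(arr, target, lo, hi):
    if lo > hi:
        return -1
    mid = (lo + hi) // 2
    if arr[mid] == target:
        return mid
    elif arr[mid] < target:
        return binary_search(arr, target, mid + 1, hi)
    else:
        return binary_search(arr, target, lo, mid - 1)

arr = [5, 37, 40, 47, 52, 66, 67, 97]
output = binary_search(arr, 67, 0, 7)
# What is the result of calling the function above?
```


binary_search(arr, 67, 0, 7)
lo=0, hi=7, mid=3, arr[mid]=47
47 < 67, search right half
lo=4, hi=7, mid=5, arr[mid]=66
66 < 67, search right half
lo=6, hi=7, mid=6, arr[mid]=67
arr[6] == 67, found at index 6
= 6


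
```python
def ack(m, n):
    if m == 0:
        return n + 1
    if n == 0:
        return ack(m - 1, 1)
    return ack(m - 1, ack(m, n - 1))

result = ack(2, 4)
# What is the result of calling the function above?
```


ack(2, 4)
= ack(1, ack(2, 3))
First compute ack(2, 3) = 9
= ack(1, 9)
= 11


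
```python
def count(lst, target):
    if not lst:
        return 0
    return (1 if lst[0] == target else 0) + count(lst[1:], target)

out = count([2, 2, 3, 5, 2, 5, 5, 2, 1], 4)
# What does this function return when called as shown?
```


count([2, 2, 3, 5, 2, 5, 5, 2, 1], 4)
lst[0]=2 != 4: 0 + count([2, 3, 5, 2, 5, 5, 2, 1], 4)
lst[0]=2 != 4: 0 + count([3, 5, 2, 5, 5, 2, 1], 4)
lst[0]=3 != 4: 0 + count([5, 2, 5, 5, 2, 1], 4)
lst[0]=5 != 4: 0 + count([2, 5, 5, 2, 1], 4)
lst[0]=2 != 4: 0 + count([5, 5, 2, 1], 4)
lst[0]=5 != 4: 0 + count([5, 2, 1], 4)
lst[0]=5 != 4: 0 + count([2, 1], 4)
lst[0]=2 != 4: 0 + count([1], 4)
lst[0]=1 != 4: 0 + count([], 4)
= 0


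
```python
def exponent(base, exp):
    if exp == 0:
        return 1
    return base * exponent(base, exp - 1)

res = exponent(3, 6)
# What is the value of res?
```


exponent(3, 6)
= 3 * exponent(3, 5)
= 3 * 3 * exponent(3, 4)
= 3 * 3 * 3 * exponent(3, 3)
= 3 * 3 * 3 * 3 * exponent(3, 2)
= 3 * 3 * 3 * 3 * 3 * exponent(3, 1)
= 3 * 3 * 3 * 3 * 3 * 3 * exponent(3, 0)
= 3 * 3 * 3 * 3 * 3 * 3 * 1
= 729


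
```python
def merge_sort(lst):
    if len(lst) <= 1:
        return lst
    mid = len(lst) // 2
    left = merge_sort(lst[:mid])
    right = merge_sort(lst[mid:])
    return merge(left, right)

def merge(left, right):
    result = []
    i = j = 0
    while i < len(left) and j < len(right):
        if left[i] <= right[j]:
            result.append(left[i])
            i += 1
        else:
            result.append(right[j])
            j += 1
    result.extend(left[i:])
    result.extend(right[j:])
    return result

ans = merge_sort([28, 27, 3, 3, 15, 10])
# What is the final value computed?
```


merge_sort([28, 27, 3, 3, 15, 10])
Split into [28, 27, 3] and [3, 15, 10]
Left sorted: [3, 27, 28]
Right sorted: [3, 10, 15]
Merge [3, 27, 28] and [3, 10, 15]
= [3, 3, 10, 15, 27, 28]


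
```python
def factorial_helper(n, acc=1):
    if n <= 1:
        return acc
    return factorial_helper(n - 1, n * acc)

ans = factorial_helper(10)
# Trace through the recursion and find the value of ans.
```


factorial_helper(10, 1)
= factorial_helper(9, 10 * 1) = factorial_helper(9, 10)
= factorial_helper(8, 9 * 10) = factorial_helper(8, 90)
= factorial_helper(7, 8 * 90) = factorial_helper(7, 720)
= factorial_helper(6, 7 * 720) = factorial_helper(6, 5040)
= factorial_helper(5, 6 * 5040) = factorial_helper(5, 30240)
= factorial_helper(4, 5 * 30240) = factorial_helper(4, 151200)
= factorial_helper(3, 4 * 151200) = factorial_helper(3, 604800)
= factorial_helper(2, 3 * 604800) = factorial_helper(2, 1814400)
= factorial_helper(1, 2 * 1814400) = factorial_helper(1, 3628800)
n <= 1, return acc = 3628800


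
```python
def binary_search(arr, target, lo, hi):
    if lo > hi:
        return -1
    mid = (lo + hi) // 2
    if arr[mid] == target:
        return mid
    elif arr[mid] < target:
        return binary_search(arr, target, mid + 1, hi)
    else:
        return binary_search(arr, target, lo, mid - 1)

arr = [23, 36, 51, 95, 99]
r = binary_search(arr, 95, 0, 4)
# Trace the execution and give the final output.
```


binary_search(arr, 95, 0, 4)
lo=0, hi=4, mid=2, arr[mid]=51
51 < 95, search right half
lo=3, hi=4, mid=3, arr[mid]=95
arr[3] == 95, found at index 3
= 3


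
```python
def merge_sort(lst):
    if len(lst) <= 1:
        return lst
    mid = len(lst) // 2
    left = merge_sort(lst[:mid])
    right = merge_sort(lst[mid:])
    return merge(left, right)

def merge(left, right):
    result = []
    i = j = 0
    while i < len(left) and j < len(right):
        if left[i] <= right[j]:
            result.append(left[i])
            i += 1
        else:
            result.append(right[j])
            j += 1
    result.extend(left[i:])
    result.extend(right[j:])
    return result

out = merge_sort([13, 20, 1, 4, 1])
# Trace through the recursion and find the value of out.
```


merge_sort([13, 20, 1, 4, 1])
Split into [13, 20] and [1, 4, 1]
Left sorted: [13, 20]
Right sorted: [1, 1, 4]
Merge [13, 20] and [1, 1, 4]
= [1, 1, 4, 13, 20]


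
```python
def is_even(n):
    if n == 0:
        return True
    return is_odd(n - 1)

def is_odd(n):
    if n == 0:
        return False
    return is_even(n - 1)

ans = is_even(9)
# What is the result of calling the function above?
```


is_even(9)
= is_odd(8)
= is_even(7)
= is_odd(6)
= is_even(5)
= is_odd(4)
= is_even(3)
= is_odd(2)
= is_even(1)
= is_odd(0)
n == 0: return False
= False


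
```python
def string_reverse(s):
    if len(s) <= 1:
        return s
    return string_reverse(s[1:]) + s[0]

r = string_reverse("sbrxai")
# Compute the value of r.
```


string_reverse("sbrxai")
= string_reverse("brxai") + "s"
= string_reverse("rxai") + "b" + "s"
= string_reverse("xai") + "r" + "b" + "s"
= string_reverse("ai") + "x" + "r" + "b" + "s"
= string_reverse("i") + "a" + "x" + "r" + "b" + "s"
= "i" + "a" + "x" + "r" + "b" + "s"
= "iaxrbs"


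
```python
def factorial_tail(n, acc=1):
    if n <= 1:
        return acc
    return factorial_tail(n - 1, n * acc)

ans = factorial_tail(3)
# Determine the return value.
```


factorial_tail(3, 1)
= factorial_tail(2, 3 * 1) = factorial_tail(2, 3)
= factorial_tail(1, 2 * 3) = factorial_tail(1, 6)
n <= 1, return acc = 6


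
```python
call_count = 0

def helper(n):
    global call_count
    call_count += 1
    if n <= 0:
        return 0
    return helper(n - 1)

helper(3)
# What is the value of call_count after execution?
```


helper(3) calls helper(2) calls ... calls helper(0)
Total calls: 3 + 1 (for base case) = 4


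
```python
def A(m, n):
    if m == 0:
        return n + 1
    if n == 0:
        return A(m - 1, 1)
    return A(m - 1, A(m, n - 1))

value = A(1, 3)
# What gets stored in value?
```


A(1, 3)
= A(0, A(1, 2))
First compute A(1, 2) = 4
= A(0, 4)
= 5


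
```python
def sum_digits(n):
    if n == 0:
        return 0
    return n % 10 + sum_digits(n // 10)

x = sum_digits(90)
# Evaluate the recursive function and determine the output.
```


sum_digits(90)
= 0 + sum_digits(9)
= 0 + 9 + sum_digits(0)
= 0 + 9 + 0
= 9


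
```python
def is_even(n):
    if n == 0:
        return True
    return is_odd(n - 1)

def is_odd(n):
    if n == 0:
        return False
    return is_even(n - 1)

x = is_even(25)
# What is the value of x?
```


is_even(25)
= is_odd(24)
= is_even(23)
= is_odd(22)
= is_even(21)
= is_odd(20)
= is_even(19)
= is_odd(18)
= is_even(17)
= is_odd(16)
= is_even(15)
= is_odd(14)
= is_even(13)
= is_odd(12)
= is_even(11)
= is_odd(10)
= is_even(9)
= is_odd(8)
= is_even(7)
= is_odd(6)
= is_even(5)
= is_odd(4)
= is_even(3)
= is_odd(2)
= is_even(1)
= is_odd(0)
n == 0: return False
= False


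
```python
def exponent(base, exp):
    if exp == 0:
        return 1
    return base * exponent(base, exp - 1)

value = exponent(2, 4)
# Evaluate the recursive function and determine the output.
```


exponent(2, 4)
= 2 * exponent(2, 3)
= 2 * 2 * exponent(2, 2)
= 2 * 2 * 2 * exponent(2, 1)
= 2 * 2 * 2 * 2 * exponent(2, 0)
= 2 * 2 * 2 * 2 * 1
= 16


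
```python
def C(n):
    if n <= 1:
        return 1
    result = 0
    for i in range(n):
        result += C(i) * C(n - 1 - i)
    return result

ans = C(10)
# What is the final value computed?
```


C(10)
= sum of C(i) * C(10-1-i) for i in 0..9
First compute sub-values bottom-up:
  C(0) = 1, C(1) = 1
  C(2) = 1*1 + 1*1 = 2
  C(3) = 1*2 + 1*1 + 2*1 = 5
  C(4) = 1*5 + 1*2 + 2*1 + 5*1 = 14
  C(5) = 1*14 + 1*5 + 2*2 + 5*1 + 14*1 = 42
  C(6) = 1*42 + 1*14 + 2*5 + 5*2 + 14*1 + 42*1 = 132
  C(7) = 1*132 + 1*42 + 2*14 + 5*5 + 14*2 + 42*1 + 132*1 = 429
  C(8) = 1*429 + 1*132 + 2*42 + 5*14 + 14*5 + 42*2 + 132*1 + 429*1 = 1430
  C(9) = 1*1430 + 1*429 + 2*132 + 5*42 + 14*14 + 42*5 + 132*2 + 429*1 + 1430*1 = 4862
Now C(10):
  C(0)*C(9) = 1*4862 = 4862
  C(1)*C(8) = 1*1430 = 1430
  C(2)*C(7) = 2*429 = 858
  C(3)*C(6) = 5*132 = 660
  C(4)*C(5) = 14*42 = 588
  C(5)*C(4) = 42*14 = 588
  C(6)*C(3) = 132*5 = 660
  C(7)*C(2) = 429*2 = 858
  C(8)*C(1) = 1430*1 = 1430
  C(9)*C(0) = 4862*1 = 4862
= 4862 + 1430 + 858 + 660 + 588 + 588 + 660 + 858 + 1430 + 4862
= 16796


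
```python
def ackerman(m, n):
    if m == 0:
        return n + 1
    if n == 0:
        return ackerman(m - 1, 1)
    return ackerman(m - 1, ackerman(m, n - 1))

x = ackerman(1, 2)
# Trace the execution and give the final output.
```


ackerman(1, 2)
= ackerman(0, ackerman(1, 1))
First compute ackerman(1, 1) = 3
= ackerman(0, 3)
= 4


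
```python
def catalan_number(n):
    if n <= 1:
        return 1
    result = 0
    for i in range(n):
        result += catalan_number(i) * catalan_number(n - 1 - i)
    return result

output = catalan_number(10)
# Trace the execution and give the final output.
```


catalan_number(10)
= sum of catalan_number(i) * catalan_number(10-1-i) for i in 0..9
First compute sub-values bottom-up:
  catalan_number(0) = 1, catalan_number(1) = 1
  catalan_number(2) = 1*1 + 1*1 = 2
  catalan_number(3) = 1*2 + 1*1 + 2*1 = 5
  catalan_number(4) = 1*5 + 1*2 + 2*1 + 5*1 = 14
  catalan_number(5) = 1*14 + 1*5 + 2*2 + 5*1 + 14*1 = 42
  catalan_number(6) = 1*42 + 1*14 + 2*5 + 5*2 + 14*1 + 42*1 = 132
  catalan_number(7) = 1*132 + 1*42 + 2*14 + 5*5 + 14*2 + 42*1 + 132*1 = 429
  catalan_number(8) = 1*429 + 1*132 + 2*42 + 5*14 + 14*5 + 42*2 + 132*1 + 429*1 = 1430
  catalan_number(9) = 1*1430 + 1*429 + 2*132 + 5*42 + 14*14 + 42*5 + 132*2 + 429*1 + 1430*1 = 4862
Now catalan_number(10):
  catalan_number(0)*catalan_number(9) = 1*4862 = 4862
  catalan_number(1)*catalan_number(8) = 1*1430 = 1430
  catalan_number(2)*catalan_number(7) = 2*429 = 858
  catalan_number(3)*catalan_number(6) = 5*132 = 660
  catalan_number(4)*catalan_number(5) = 14*42 = 588
  catalan_number(5)*catalan_number(4) = 42*14 = 588
  catalan_number(6)*catalan_number(3) = 132*5 = 660
  catalan_number(7)*catalan_number(2) = 429*2 = 858
  catalan_number(8)*catalan_number(1) = 1430*1 = 1430
  catalan_number(9)*catalan_number(0) = 4862*1 = 4862
= 4862 + 1430 + 858 + 660 + 588 + 588 + 660 + 858 + 1430 + 4862
= 16796
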